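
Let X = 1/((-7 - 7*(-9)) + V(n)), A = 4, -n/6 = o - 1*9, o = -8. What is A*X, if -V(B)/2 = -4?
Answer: 1/16 ≈ 0.062500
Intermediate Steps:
n = 102 (n = -6*(-8 - 1*9) = -6*(-8 - 9) = -6*(-17) = 102)
V(B) = 8 (V(B) = -2*(-4) = 8)
X = 1/64 (X = 1/((-7 - 7*(-9)) + 8) = 1/((-7 + 63) + 8) = 1/(56 + 8) = 1/64 ≈ 0.015625)
A*X = 4*(1/64) = 1/16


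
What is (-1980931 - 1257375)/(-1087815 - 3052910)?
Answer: 3238306/4140725 ≈ 0.78206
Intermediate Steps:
(-1980931 - 1257375)/(-1087815 - 3052910) = -3238306/(-4140725) = -3238306*(-1/4140725) = 3238306/4140725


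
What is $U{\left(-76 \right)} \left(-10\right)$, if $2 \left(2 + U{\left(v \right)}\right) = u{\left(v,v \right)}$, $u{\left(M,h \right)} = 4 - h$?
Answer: $-380$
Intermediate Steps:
$U{\left(v \right)} = - \frac{v}{2}$ ($U{\left(v \right)} = -2 + \frac{4 - v}{2} = -2 - \left(-2 + \frac{v}{2}\right) = - \frac{v}{2}$)
$U{\left(-76 \right)} \left(-10\right) = \left(- \frac{1}{2}\right) \left(-76\right) \left(-10\right) = 38 \left(-10\right) = -380$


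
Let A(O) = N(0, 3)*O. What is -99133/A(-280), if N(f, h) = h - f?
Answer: 99133/840 ≈ 118.02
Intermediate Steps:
A(O) = 3*O (A(O) = (3 - 1*0)*O = (3 + 0)*O = 3*O)
-99133/A(-280) = -99133/(3*(-280)) = -99133/(-840) = -99133*(-1/840) = 99133/840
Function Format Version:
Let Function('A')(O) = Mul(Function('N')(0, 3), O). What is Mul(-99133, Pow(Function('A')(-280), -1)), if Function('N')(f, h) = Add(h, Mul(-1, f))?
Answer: Rational(99133, 840) ≈ 118.02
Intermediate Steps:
Function('A')(O) = Mul(3, O) (Function('A')(O) = Mul(Add(3, Mul(-1, 0)), O) = Mul(Add(3, 0), O) = Mul(3, O))
Mul(-99133, Pow(Function('A')(-280), -1)) = Mul(-99133, Pow(Mul(3, -280), -1)) = Mul(-99133, Pow(-840, -1)) = Mul(-99133, Rational(-1, 840)) = Rational(99133, 840)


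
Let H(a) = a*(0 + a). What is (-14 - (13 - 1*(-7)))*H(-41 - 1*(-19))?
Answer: -16456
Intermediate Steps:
H(a) = a² (H(a) = a*a = a²)
(-14 - (13 - 1*(-7)))*H(-41 - 1*(-19)) = (-14 - (13 - 1*(-7)))*(-41 - 1*(-19))² = (-14 - (13 + 7))*(-41 + 19)² = (-14 - 1*20)*(-22)² = (-14 - 20)*484 = -34*484 = -16456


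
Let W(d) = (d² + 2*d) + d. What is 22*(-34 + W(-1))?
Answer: -792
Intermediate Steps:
W(d) = d² + 3*d
22*(-34 + W(-1)) = 22*(-34 - (3 - 1)) = 22*(-34 - 1*2) = 22*(-34 - 2) = 22*(-36) = -792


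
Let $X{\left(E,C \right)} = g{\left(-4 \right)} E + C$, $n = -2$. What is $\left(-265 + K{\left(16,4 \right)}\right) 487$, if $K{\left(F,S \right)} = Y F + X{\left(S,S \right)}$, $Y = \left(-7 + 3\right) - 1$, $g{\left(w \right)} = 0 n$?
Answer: $-166067$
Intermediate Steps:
$g{\left(w \right)} = 0$ ($g{\left(w \right)} = 0 \left(-2\right) = 0$)
$X{\left(E,C \right)} = C$ ($X{\left(E,C \right)} = 0 E + C = 0 + C = C$)
$Y = -5$ ($Y = -4 - 1 = -5$)
$K{\left(F,S \right)} = S - 5 F$ ($K{\left(F,S \right)} = - 5 F + S = S - 5 F$)
$\left(-265 + K{\left(16,4 \right)}\right) 487 = \left(-265 + \left(4 - 80\right)\right) 487 = \left(-265 - 76\right) 487 = \left(-341\right) 487 = -166067$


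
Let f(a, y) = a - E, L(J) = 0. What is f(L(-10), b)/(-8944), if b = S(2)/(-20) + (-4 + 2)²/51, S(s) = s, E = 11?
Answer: 11/8944 ≈ 0.0012299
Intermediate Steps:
b = -11/510 (b = 2/(-20) + (-4 + 2)²/51 = 2*(-1/20) + (-2)²*(1/51) = -⅒ + 4*(1/51) = -⅒ + 4/51 = -11/510 ≈ -0.021569)
f(a, y) = -11 + a (f(a, y) = a - 1*11 = a - 11 = -11 + a)
f(L(-10), b)/(-8944) = (-11 + 0)/(-8944) = -11*(-1/8944) = 11/8944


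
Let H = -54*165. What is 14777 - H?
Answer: 23687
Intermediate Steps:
H = -8910
14777 - H = 14777 - 1*(-8910) = 14777 + 8910 = 23687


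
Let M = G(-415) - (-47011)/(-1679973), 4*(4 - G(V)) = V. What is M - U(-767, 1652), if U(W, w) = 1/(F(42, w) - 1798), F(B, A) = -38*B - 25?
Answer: 2474953530553/22975310748 ≈ 107.72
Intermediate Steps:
F(B, A) = -25 - 38*B
U(W, w) = -1/3419 (U(W, w) = 1/((-25 - 38*42) - 1798) = 1/((-25 - 1596) - 1798) = 1/(-1621 - 1798) = 1/(-3419) = -1/3419)
G(V) = 4 - V/4
M = 723880319/6719892 (M = (4 - 1/4*(-415)) - (-47011)/(-1679973) = (4 + 415/4) - (-47011)*(-1)/1679973 = 431/4 - 1*47011/1679973 = 431/4 - 47011/1679973 = 723880319/6719892 ≈ 107.72)
M - U(-767, 1652) = 723880319/6719892 - 1*(-1/3419) = 723880319/6719892 + 1/3419 = 2474953530553/22975310748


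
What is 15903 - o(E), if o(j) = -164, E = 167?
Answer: 16067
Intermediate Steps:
15903 - o(E) = 15903 - 1*(-164) = 15903 + 164 = 16067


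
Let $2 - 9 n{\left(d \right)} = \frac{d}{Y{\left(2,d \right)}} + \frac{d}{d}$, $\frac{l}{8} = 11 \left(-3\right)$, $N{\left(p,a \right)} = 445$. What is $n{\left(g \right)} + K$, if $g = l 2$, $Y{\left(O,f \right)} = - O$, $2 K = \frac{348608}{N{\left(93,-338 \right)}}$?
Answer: $\frac{1451701}{4005} \approx 362.47$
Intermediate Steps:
$K = \frac{174304}{445}$ ($K = \frac{348608 \cdot \frac{1}{445}}{2} = \frac{1}{2} \cdot \frac{348608}{445} = \frac{174304}{445} \approx 391.69$)
$l = -264$ ($l = 8 \cdot 11 \left(-3\right) = 8 \left(-33\right) = -264$)
$g = -528$ ($g = \left(-264\right) 2 = -528$)
$n{\left(d \right)} = \frac{1}{9} + \frac{d}{18}$ ($n{\left(d \right)} = \frac{2}{9} - \frac{\frac{d}{\left(-1\right) 2} + \frac{d}{d}}{9} = \frac{2}{9} - \frac{\frac{d}{-2} + 1}{9} = \frac{2}{9} - \frac{d \left(- \frac{1}{2}\right) + 1}{9} = \frac{2}{9} - \frac{- \frac{d}{2} + 1}{9} = \frac{2}{9} - \frac{1 - \frac{d}{2}}{9} = \frac{2}{9} + \left(- \frac{1}{9} + \frac{d}{18}\right) = \frac{1}{9} + \frac{d}{18}$)
$n{\left(g \right)} + K = \left(\frac{1}{9} + \frac{1}{18} \left(-528\right)\right) + \frac{174304}{445} = \left(\frac{1}{9} - \frac{88}{3}\right) + \frac{174304}{445} = - \frac{263}{9} + \frac{174304}{445} = \frac{1451701}{4005}$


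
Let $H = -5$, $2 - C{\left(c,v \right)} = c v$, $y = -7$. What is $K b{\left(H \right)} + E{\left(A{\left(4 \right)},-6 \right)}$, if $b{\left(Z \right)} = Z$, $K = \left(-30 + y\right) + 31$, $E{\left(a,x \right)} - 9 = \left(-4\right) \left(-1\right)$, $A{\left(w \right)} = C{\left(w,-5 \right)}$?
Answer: $43$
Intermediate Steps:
$C{\left(c,v \right)} = 2 - c v$
$A{\left(w \right)} = 2 + 5 w$ ($A{\left(w \right)} = 2 - w \left(-5\right) = 2 + 5 w$)
$E{\left(a,x \right)} = 13$ ($E{\left(a,x \right)} = 9 - -4 = 9 + 4 = 13$)
$K = -6$ ($K = \left(-30 - 7\right) + 31 = -37 + 31 = -6$)
$K b{\left(H \right)} + E{\left(A{\left(4 \right)},-6 \right)} = \left(-6\right) \left(-5\right) + 13 = 30 + 13 = 43$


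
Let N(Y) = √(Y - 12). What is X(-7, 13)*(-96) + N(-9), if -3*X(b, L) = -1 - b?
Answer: 192 + I*√21 ≈ 192.0 + 4.5826*I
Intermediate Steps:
X(b, L) = ⅓ + b/3 (X(b, L) = -(-1 - b)/3 = ⅓ + b/3)
N(Y) = √(-12 + Y)
X(-7, 13)*(-96) + N(-9) = (⅓ + (⅓)*(-7))*(-96) + √(-12 - 9) = (⅓ - 7/3)*(-96) + √(-21) = -2*(-96) + I*√21 = 192 + I*√21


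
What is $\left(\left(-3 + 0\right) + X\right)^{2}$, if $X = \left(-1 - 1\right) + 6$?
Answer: $1$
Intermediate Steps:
$X = 4$ ($X = -2 + 6 = 4$)
$\left(\left(-3 + 0\right) + X\right)^{2} = \left(\left(-3 + 0\right) + 4\right)^{2} = \left(-3 + 4\right)^{2} = 1^{2} = 1$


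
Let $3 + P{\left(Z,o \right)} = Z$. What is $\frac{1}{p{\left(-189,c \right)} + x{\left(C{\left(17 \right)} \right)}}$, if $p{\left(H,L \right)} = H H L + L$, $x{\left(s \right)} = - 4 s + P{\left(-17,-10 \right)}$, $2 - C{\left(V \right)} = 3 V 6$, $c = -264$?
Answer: $- \frac{1}{9429412} \approx -1.0605 \cdot 10^{-7}$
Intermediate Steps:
$P{\left(Z,o \right)} = -3 + Z$
$C{\left(V \right)} = 2 - 18 V$ ($C{\left(V \right)} = 2 - 3 V 6 = 2 - 18 V$)
$x{\left(s \right)} = -20 - 4 s$ ($x{\left(s \right)} = - 4 s - 20 = -20 - 4 s$)
$p{\left(H,L \right)} = L + L H^{2}$ ($p{\left(H,L \right)} = H^{2} L + L = L H^{2} + L = L + L H^{2}$)
$\frac{1}{p{\left(-189,c \right)} + x{\left(C{\left(17 \right)} \right)}} = \frac{1}{- 264 \left(1 + \left(-189\right)^{2}\right) - \left(20 + 4 \left(2 - 306\right)\right)} = \frac{1}{- 264 \left(1 + 35721\right) - \left(20 + 4 \left(2 - 306\right)\right)} = \frac{1}{\left(-264\right) 35722 - -1196} = \frac{1}{-9430608 + \left(-20 + 1216\right)} = \frac{1}{-9430608 + 1196} = \frac{1}{-9429412} = - \frac{1}{9429412}$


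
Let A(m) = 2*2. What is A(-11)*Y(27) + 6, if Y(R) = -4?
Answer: -10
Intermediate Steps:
A(m) = 4
A(-11)*Y(27) + 6 = 4*(-4) + 6 = -16 + 6 = -10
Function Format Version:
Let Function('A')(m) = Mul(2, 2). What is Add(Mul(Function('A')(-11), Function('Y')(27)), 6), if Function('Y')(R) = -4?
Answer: -10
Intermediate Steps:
Function('A')(m) = 4
Add(Mul(Function('A')(-11), Function('Y')(27)), 6) = Add(Mul(4, -4), 6) = Add(-16, 6) = -10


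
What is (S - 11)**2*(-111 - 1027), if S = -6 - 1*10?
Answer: -829602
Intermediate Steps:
S = -16 (S = -6 - 10 = -16)
(S - 11)**2*(-111 - 1027) = (-16 - 11)**2*(-111 - 1027) = (-27)**2*(-1138) = 729*(-1138) = -829602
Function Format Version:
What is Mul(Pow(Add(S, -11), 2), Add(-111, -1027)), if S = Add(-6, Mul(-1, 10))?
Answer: -829602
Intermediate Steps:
S = -16 (S = Add(-6, -10) = -16)
Mul(Pow(Add(S, -11), 2), Add(-111, -1027)) = Mul(Pow(Add(-16, -11), 2), Add(-111, -1027)) = Mul(Pow(-27, 2), -1138) = Mul(729, -1138) = -829602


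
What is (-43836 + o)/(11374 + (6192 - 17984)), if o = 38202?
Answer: 2817/209 ≈ 13.478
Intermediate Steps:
(-43836 + o)/(11374 + (6192 - 17984)) = (-43836 + 38202)/(11374 + (6192 - 17984)) = -5634/(11374 - 11792) = -5634/(-418) = -5634*(-1/418) = 2817/209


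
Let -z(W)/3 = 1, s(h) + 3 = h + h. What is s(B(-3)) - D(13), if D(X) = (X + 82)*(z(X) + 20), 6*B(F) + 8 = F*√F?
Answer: -4862/3 - I*√3 ≈ -1620.7 - 1.732*I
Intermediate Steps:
B(F) = -4/3 + F^(3/2)/6 (B(F) = -4/3 + (F*√F)/6 = -4/3 + F^(3/2)/6)
s(h) = -3 + 2*h (s(h) = -3 + (h + h) = -3 + 2*h)
z(W) = -3 (z(W) = -3*1 = -3)
D(X) = 1394 + 17*X (D(X) = (X + 82)*(-3 + 20) = (82 + X)*17 = 1394 + 17*X)
s(B(-3)) - D(13) = (-3 + 2*(-4/3 + (-3)^(3/2)/6)) - (1394 + 17*13) = (-3 + 2*(-4/3 + (-3*I*√3)/6)) - (1394 + 221) = (-3 + 2*(-4/3 - I*√3/2)) - 1*1615 = (-3 + (-8/3 - I*√3)) - 1615 = (-17/3 - I*√3) - 1615 = -4862/3 - I*√3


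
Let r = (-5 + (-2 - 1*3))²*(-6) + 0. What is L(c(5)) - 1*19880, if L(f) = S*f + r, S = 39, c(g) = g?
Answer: -20285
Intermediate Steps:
r = -600 (r = (-5 + (-2 - 3))²*(-6) + 0 = (-5 - 5)²*(-6) + 0 = (-10)²*(-6) + 0 = 100*(-6) + 0 = -600 + 0 = -600)
L(f) = -600 + 39*f (L(f) = 39*f - 600 = -600 + 39*f)
L(c(5)) - 1*19880 = (-600 + 39*5) - 1*19880 = (-600 + 195) - 19880 = -405 - 19880 = -20285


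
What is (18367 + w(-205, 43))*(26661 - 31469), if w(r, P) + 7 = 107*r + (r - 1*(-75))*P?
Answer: 44065320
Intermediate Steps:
w(r, P) = -7 + 107*r + P*(75 + r) (w(r, P) = -7 + (107*r + (r - 1*(-75))*P) = -7 + (107*r + (r + 75)*P) = -7 + (107*r + (75 + r)*P) = -7 + (107*r + P*(75 + r)) = -7 + 107*r + P*(75 + r))
(18367 + w(-205, 43))*(26661 - 31469) = (18367 + (-7 + 75*43 + 107*(-205) + 43*(-205)))*(26661 - 31469) = (18367 + (-7 + 3225 - 21935 - 8815))*(-4808) = (18367 - 27532)*(-4808) = -9165*(-4808) = 44065320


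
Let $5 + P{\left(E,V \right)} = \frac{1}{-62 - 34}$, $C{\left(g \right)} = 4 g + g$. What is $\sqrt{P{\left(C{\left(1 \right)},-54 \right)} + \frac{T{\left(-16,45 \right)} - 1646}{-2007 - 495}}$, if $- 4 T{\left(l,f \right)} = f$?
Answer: $\frac{i \sqrt{48388958}}{3336} \approx 2.0852 i$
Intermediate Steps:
$C{\left(g \right)} = 5 g$
$T{\left(l,f \right)} = - \frac{f}{4}$
$P{\left(E,V \right)} = - \frac{481}{96}$ ($P{\left(E,V \right)} = -5 + \frac{1}{-62 - 34} = -5 + \frac{1}{-96} = -5 - \frac{1}{96} = - \frac{481}{96}$)
$\sqrt{P{\left(C{\left(1 \right)},-54 \right)} + \frac{T{\left(-16,45 \right)} - 1646}{-2007 - 495}} = \sqrt{- \frac{481}{96} + \frac{\left(- \frac{1}{4}\right) 45 - 1646}{-2007 - 495}} = \sqrt{- \frac{481}{96} + \frac{- \frac{45}{4} - 1646}{-2502}} = \sqrt{- \frac{481}{96} - - \frac{6629}{10008}} = \sqrt{- \frac{481}{96} + \frac{6629}{10008}} = \sqrt{- \frac{174061}{40032}} = \frac{i \sqrt{48388958}}{3336}$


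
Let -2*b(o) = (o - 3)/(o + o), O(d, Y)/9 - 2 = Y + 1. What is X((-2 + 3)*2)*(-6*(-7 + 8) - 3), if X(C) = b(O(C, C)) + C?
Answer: -159/10 ≈ -15.900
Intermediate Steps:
O(d, Y) = 27 + 9*Y (O(d, Y) = 18 + 9*(Y + 1) = 18 + 9*(1 + Y) = 18 + (9 + 9*Y) = 27 + 9*Y)
b(o) = -(-3 + o)/(4*o) (b(o) = -(o - 3)/(2*(o + o)) = -(-3 + o)/(2*(2*o)) = -(-3 + o)*1/(2*o)/2 = -(-3 + o)/(4*o))
X(C) = C + (-24 - 9*C)/(4*(27 + 9*C)) (X(C) = (3 - (27 + 9*C))/(4*(27 + 9*C)) + C = (3 + (-27 - 9*C))/(4*(27 + 9*C)) + C = (-24 - 9*C)/(4*(27 + 9*C)) + C = C + (-24 - 9*C)/(4*(27 + 9*C)))
X((-2 + 3)*2)*(-6*(-7 + 8) - 3) = ((-8 + 12*((-2 + 3)*2)**2 + 33*((-2 + 3)*2))/(12*(3 + (-2 + 3)*2)))*(-6*(-7 + 8) - 3) = ((-8 + 12*(1*2)**2 + 33*(1*2))/(12*(3 + 1*2)))*(-6*1 - 3) = ((-8 + 12*2**2 + 33*2)/(12*(3 + 2)))*(-6 - 3) = ((1/12)*(-8 + 12*4 + 66)/5)*(-9) = ((1/12)*(1/5)*(-8 + 48 + 66))*(-9) = ((1/12)*(1/5)*106)*(-9) = (53/30)*(-9) = -159/10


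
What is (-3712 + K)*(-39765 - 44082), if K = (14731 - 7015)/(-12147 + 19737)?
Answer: 393610853718/1265 ≈ 3.1115e+8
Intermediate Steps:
K = 1286/1265 (K = 7716/7590 = 7716*(1/7590) = 1286/1265 ≈ 1.0166)
(-3712 + K)*(-39765 - 44082) = (-3712 + 1286/1265)*(-39765 - 44082) = -4694394/1265*(-83847) = 393610853718/1265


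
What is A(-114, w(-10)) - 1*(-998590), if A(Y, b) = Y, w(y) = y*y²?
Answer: 998476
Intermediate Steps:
w(y) = y³
A(-114, w(-10)) - 1*(-998590) = -114 - 1*(-998590) = -114 + 998590 = 998476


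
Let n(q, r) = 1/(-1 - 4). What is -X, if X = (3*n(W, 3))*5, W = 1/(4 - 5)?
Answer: 3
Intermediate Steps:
W = -1 (W = 1/(-1) = -1)
n(q, r) = -⅕ (n(q, r) = 1/(-5) = -⅕)
X = -3 (X = (3*(-⅕))*5 = -⅗*5 = -3)
-X = -1*(-3) = 3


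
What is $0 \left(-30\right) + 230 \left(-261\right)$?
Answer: $-60030$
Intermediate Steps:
$0 \left(-30\right) + 230 \left(-261\right) = 0 - 60030 = -60030$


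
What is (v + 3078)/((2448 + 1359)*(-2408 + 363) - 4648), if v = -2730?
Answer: -348/7789963 ≈ -4.4673e-5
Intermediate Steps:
(v + 3078)/((2448 + 1359)*(-2408 + 363) - 4648) = (-2730 + 3078)/((2448 + 1359)*(-2408 + 363) - 4648) = 348/(3807*(-2045) - 4648) = 348/(-7785315 - 4648) = 348/(-7789963) = 348*(-1/7789963) = -348/7789963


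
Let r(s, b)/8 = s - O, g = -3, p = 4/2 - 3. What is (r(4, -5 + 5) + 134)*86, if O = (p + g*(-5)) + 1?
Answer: 3956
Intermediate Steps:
p = -1 (p = 4*(1/2) - 3 = 2 - 3 = -1)
O = 15 (O = (-1 - 3*(-5)) + 1 = (-1 + 15) + 1 = 14 + 1 = 15)
r(s, b) = -120 + 8*s (r(s, b) = 8*(s - 1*15) = 8*(s - 15) = 8*(-15 + s) = -120 + 8*s)
(r(4, -5 + 5) + 134)*86 = ((-120 + 8*4) + 134)*86 = ((-120 + 32) + 134)*86 = (-88 + 134)*86 = 46*86 = 3956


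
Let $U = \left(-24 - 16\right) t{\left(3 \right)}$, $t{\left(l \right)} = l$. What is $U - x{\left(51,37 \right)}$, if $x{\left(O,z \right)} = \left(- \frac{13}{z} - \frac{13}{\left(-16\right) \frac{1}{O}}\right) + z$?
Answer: $- \frac{117267}{592} \approx -198.09$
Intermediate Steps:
$x{\left(O,z \right)} = z - \frac{13}{z} + \frac{13 O}{16}$ ($x{\left(O,z \right)} = \left(- \frac{13}{z} - 13 \left(- \frac{O}{16}\right)\right) + z = \left(- \frac{13}{z} + \frac{13 O}{16}\right) + z = z - \frac{13}{z} + \frac{13 O}{16}$)
$U = -120$ ($U = \left(-24 - 16\right) 3 = \left(-40\right) 3 = -120$)
$U - x{\left(51,37 \right)} = -120 - \left(37 - \frac{13}{37} + \frac{13}{16} \cdot 51\right) = -120 - \left(37 - \frac{13}{37} + \frac{663}{16}\right) = -120 - \frac{46227}{592} = - \frac{117267}{592}$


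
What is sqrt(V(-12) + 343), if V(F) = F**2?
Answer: sqrt(487) ≈ 22.068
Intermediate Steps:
sqrt(V(-12) + 343) = sqrt((-12)**2 + 343) = sqrt(144 + 343) = sqrt(487)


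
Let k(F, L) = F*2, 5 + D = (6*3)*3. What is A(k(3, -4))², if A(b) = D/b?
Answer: 2401/36 ≈ 66.694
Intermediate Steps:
D = 49 (D = -5 + (6*3)*3 = -5 + 18*3 = -5 + 54 = 49)
k(F, L) = 2*F
A(b) = 49/b
A(k(3, -4))² = (49/((2*3)))² = (49/6)² = 2401/36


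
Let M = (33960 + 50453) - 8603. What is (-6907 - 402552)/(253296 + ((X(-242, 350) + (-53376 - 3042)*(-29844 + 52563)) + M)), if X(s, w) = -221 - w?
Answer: 409459/1281432007 ≈ 0.00031953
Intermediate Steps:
M = 75810 (M = 84413 - 8603 = 75810)
(-6907 - 402552)/(253296 + ((X(-242, 350) + (-53376 - 3042)*(-29844 + 52563)) + M)) = (-6907 - 402552)/(253296 + (((-221 - 1*350) + (-53376 - 3042)*(-29844 + 52563)) + 75810)) = -409459/(253296 + (((-221 - 350) - 56418*22719) + 75810)) = -409459/(253296 + ((-571 - 1281760542) + 75810)) = -409459/(253296 + (-1281761113 + 75810)) = -409459/(253296 - 1281685303) = -409459/(-1281432007) = -409459*(-1/1281432007) = 409459/1281432007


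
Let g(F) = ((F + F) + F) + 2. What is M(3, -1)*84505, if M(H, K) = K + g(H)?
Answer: 845050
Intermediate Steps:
g(F) = 2 + 3*F (g(F) = (2*F + F) + 2 = 3*F + 2 = 2 + 3*F)
M(H, K) = 2 + K + 3*H (M(H, K) = K + (2 + 3*H) = 2 + K + 3*H)
M(3, -1)*84505 = (2 - 1 + 3*3)*84505 = (2 - 1 + 9)*84505 = 10*84505 = 845050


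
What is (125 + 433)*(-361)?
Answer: -201438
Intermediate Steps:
(125 + 433)*(-361) = 558*(-361) = -201438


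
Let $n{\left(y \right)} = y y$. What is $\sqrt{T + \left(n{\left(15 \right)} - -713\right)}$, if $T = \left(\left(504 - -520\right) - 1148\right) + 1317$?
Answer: $\sqrt{2131} \approx 46.163$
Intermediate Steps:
$n{\left(y \right)} = y^{2}$
$T = 1193$ ($T = \left(\left(504 + 520\right) - 1148\right) + 1317 = \left(1024 - 1148\right) + 1317 = -124 + 1317 = 1193$)
$\sqrt{T + \left(n{\left(15 \right)} - -713\right)} = \sqrt{1193 + \left(15^{2} - -713\right)} = \sqrt{1193 + \left(225 + 713\right)} = \sqrt{1193 + 938} = \sqrt{2131}$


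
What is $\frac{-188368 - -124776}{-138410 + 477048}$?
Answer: $- \frac{31796}{169319} \approx -0.18779$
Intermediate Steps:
$\frac{-188368 - -124776}{-138410 + 477048} = \frac{-188368 + \left(-28742 + 153518\right)}{338638} = \left(-188368 + 124776\right) \frac{1}{338638} = \left(-63592\right) \frac{1}{338638} = - \frac{31796}{169319}$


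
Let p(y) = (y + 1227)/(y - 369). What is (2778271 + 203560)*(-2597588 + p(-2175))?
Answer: -1642060270244487/212 ≈ -7.7456e+12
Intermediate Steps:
p(y) = (1227 + y)/(-369 + y)
(2778271 + 203560)*(-2597588 + p(-2175)) = (2778271 + 203560)*(-2597588 + (1227 - 2175)/(-369 - 2175)) = 2981831*(-2597588 - 948/(-2544)) = 2981831*(-2597588 - 1/2544*(-948)) = 2981831*(-2597588 + 79/212) = 2981831*(-550688577/212) = -1642060270244487/212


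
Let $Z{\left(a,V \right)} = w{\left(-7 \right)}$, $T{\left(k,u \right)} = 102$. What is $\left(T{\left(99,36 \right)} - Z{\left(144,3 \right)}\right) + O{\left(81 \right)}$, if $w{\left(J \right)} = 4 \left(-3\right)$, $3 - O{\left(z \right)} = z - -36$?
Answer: $0$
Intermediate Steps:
$O{\left(z \right)} = -33 - z$ ($O{\left(z \right)} = 3 - \left(z - -36\right) = 3 - \left(z + 36\right) = 3 - \left(36 + z\right) = -33 - z$)
$w{\left(J \right)} = -12$
$Z{\left(a,V \right)} = -12$
$\left(T{\left(99,36 \right)} - Z{\left(144,3 \right)}\right) + O{\left(81 \right)} = \left(102 - -12\right) - 114 = \left(102 + 12\right) - 114 = 114 - 114 = 0$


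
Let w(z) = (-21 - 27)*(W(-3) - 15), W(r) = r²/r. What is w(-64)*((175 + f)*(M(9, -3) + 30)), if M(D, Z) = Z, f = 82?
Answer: 5995296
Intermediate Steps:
W(r) = r
w(z) = 864 (w(z) = (-21 - 27)*(-3 - 15) = -48*(-18) = 864)
w(-64)*((175 + f)*(M(9, -3) + 30)) = 864*((175 + 82)*(-3 + 30)) = 864*(257*27) = 864*6939 = 5995296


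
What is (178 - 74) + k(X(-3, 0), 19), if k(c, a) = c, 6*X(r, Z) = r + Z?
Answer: 207/2 ≈ 103.50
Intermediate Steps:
X(r, Z) = Z/6 + r/6 (X(r, Z) = (r + Z)/6 = (Z + r)/6 = Z/6 + r/6)
(178 - 74) + k(X(-3, 0), 19) = (178 - 74) + ((⅙)*0 + (⅙)*(-3)) = 104 + (0 - ½) = 104 - ½ = 207/2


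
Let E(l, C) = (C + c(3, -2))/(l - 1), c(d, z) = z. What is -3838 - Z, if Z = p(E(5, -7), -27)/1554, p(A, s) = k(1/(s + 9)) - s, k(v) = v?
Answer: -107357021/27972 ≈ -3838.0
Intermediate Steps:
E(l, C) = (-2 + C)/(-1 + l) (E(l, C) = (C - 2)/(l - 1) = (-2 + C)/(-1 + l))
p(A, s) = 1/(9 + s) - s (p(A, s) = 1/(s + 9) - s = 1/(9 + s) - s)
Z = 485/27972 (Z = ((1 - 1*(-27)*(9 - 27))/(9 - 27))/1554 = ((1 - 1*(-27)*(-18))/(-18))*(1/1554) = -(1 - 486)/18*(1/1554) = -1/18*(-485)*(1/1554) = (485/18)*(1/1554) = 485/27972 ≈ 0.017339)
-3838 - Z = -3838 - 1*485/27972 = -3838 - 485/27972 = -107357021/27972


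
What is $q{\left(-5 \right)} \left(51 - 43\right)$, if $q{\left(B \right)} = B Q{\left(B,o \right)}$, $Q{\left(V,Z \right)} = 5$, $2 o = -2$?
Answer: $-200$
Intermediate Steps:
$o = -1$ ($o = \frac{1}{2} \left(-2\right) = -1$)
$q{\left(B \right)} = 5 B$ ($q{\left(B \right)} = B 5 = 5 B$)
$q{\left(-5 \right)} \left(51 - 43\right) = 5 \left(-5\right) \left(51 - 43\right) = \left(-25\right) 8 = -200$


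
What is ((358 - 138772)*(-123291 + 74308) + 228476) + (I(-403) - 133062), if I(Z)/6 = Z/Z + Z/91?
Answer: 47460198488/7 ≈ 6.7800e+9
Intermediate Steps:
I(Z) = 6 + 6*Z/91 (I(Z) = 6*(Z/Z + Z/91) = 6*(1 + Z*(1/91)) = 6*(1 + Z/91) = 6 + 6*Z/91)
((358 - 138772)*(-123291 + 74308) + 228476) + (I(-403) - 133062) = ((358 - 138772)*(-123291 + 74308) + 228476) + ((6 + (6/91)*(-403)) - 133062) = (-138414*(-48983) + 228476) + ((6 - 186/7) - 133062) = (6779932962 + 228476) + (-144/7 - 133062) = 6780161438 - 931578/7 = 47460198488/7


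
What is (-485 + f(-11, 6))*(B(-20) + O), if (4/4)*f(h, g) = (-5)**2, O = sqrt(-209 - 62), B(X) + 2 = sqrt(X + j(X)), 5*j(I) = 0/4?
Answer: 920 - 920*I*sqrt(5) - 460*I*sqrt(271) ≈ 920.0 - 9629.7*I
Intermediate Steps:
j(I) = 0 (j(I) = (0/4)/5 = (0*(1/4))/5 = (1/5)*0 = 0)
B(X) = -2 + sqrt(X) (B(X) = -2 + sqrt(X + 0) = -2 + sqrt(X))
O = I*sqrt(271) (O = sqrt(-271) = I*sqrt(271) ≈ 16.462*I)
f(h, g) = 25 (f(h, g) = (-5)**2 = 25)
(-485 + f(-11, 6))*(B(-20) + O) = (-485 + 25)*((-2 + sqrt(-20)) + I*sqrt(271)) = -460*((-2 + 2*I*sqrt(5)) + I*sqrt(271)) = -460*(-2 + I*sqrt(271) + 2*I*sqrt(5)) = 920 - 920*I*sqrt(5) - 460*I*sqrt(271)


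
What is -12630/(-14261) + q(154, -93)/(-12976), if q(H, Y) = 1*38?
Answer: 81672481/92525368 ≈ 0.88270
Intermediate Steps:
q(H, Y) = 38
-12630/(-14261) + q(154, -93)/(-12976) = -12630/(-14261) + 38/(-12976) = -12630*(-1/14261) + 38*(-1/12976) = 12630/14261 - 19/6488 = 81672481/92525368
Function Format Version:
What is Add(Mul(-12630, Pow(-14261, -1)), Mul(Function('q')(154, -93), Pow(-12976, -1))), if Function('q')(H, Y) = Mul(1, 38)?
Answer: Rational(81672481, 92525368) ≈ 0.88270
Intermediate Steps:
Function('q')(H, Y) = 38
Add(Mul(-12630, Pow(-14261, -1)), Mul(Function('q')(154, -93), Pow(-12976, -1))) = Add(Mul(-12630, Pow(-14261, -1)), Mul(38, Pow(-12976, -1))) = Add(Mul(-12630, Rational(-1, 14261)), Mul(38, Rational(-1, 12976))) = Add(Rational(12630, 14261), Rational(-19, 6488)) = Rational(81672481, 92525368)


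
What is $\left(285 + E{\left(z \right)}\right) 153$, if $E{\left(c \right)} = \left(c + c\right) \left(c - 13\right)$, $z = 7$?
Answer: $30753$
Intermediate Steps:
$E{\left(c \right)} = 2 c \left(-13 + c\right)$
$\left(285 + E{\left(z \right)}\right) 153 = \left(285 + 2 \cdot 7 \left(-13 + 7\right)\right) 153 = \left(285 + 2 \cdot 7 \left(-6\right)\right) 153 = \left(285 - 84\right) 153 = 201 \cdot 153 = 30753$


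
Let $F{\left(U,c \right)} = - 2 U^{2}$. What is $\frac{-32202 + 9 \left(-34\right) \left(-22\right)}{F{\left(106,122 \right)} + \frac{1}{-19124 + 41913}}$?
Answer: $\frac{580435830}{512114407} \approx 1.1334$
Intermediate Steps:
$\frac{-32202 + 9 \left(-34\right) \left(-22\right)}{F{\left(106,122 \right)} + \frac{1}{-19124 + 41913}} = \frac{-32202 + 9 \left(-34\right) \left(-22\right)}{- 2 \cdot 106^{2} + \frac{1}{-19124 + 41913}} = \frac{-32202 - -6732}{\left(-2\right) 11236 + \frac{1}{22789}} = \frac{-32202 + 6732}{-22472 + \frac{1}{22789}} = - \frac{25470}{- \frac{512114407}{22789}} = \left(-25470\right) \left(- \frac{22789}{512114407}\right) = \frac{580435830}{512114407}$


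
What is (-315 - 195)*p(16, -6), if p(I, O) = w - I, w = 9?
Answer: 3570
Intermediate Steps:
p(I, O) = 9 - I
(-315 - 195)*p(16, -6) = (-315 - 195)*(9 - 1*16) = -510*(9 - 16) = -510*(-7) = 3570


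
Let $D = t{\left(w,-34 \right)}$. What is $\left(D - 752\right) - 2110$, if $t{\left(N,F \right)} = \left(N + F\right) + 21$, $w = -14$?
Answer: $-2889$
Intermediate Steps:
$t{\left(N,F \right)} = 21 + F + N$ ($t{\left(N,F \right)} = \left(F + N\right) + 21 = 21 + F + N$)
$D = -27$ ($D = 21 - 34 - 14 = -27$)
$\left(D - 752\right) - 2110 = \left(-27 - 752\right) - 2110 = -779 - 2110 = -2889$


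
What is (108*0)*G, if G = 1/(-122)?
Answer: 0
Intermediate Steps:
G = -1/122 ≈ -0.0081967
(108*0)*G = (108*0)*(-1/122) = 0*(-1/122) = 0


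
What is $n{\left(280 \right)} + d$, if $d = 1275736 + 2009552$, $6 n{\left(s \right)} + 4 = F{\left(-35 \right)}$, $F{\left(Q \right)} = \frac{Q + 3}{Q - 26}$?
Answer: $\frac{601207598}{183} \approx 3.2853 \cdot 10^{6}$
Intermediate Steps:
$F{\left(Q \right)} = \frac{3 + Q}{-26 + Q}$
$n{\left(s \right)} = - \frac{106}{183}$ ($n{\left(s \right)} = - \frac{2}{3} + \frac{\frac{1}{-26 - 35} \left(3 - 35\right)}{6} = - \frac{2}{3} + \frac{\frac{1}{-61} \left(-32\right)}{6} = - \frac{2}{3} + \frac{\left(- \frac{1}{61}\right) \left(-32\right)}{6} = - \frac{2}{3} + \frac{1}{6} \cdot \frac{32}{61} = - \frac{2}{3} + \frac{16}{183} = - \frac{106}{183}$)
$d = 3285288$
$n{\left(280 \right)} + d = - \frac{106}{183} + 3285288 = \frac{601207598}{183}$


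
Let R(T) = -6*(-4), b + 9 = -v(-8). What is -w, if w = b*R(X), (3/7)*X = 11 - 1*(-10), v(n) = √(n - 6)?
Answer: 216 + 24*I*√14 ≈ 216.0 + 89.8*I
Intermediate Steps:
v(n) = √(-6 + n)
b = -9 - I*√14 (b = -9 - √(-6 - 8) = -9 - √(-14) = -9 - I*√14 ≈ -9.0 - 3.7417*I)
X = 49 (X = 7*(11 - 1*(-10))/3 = 7*(11 + 10)/3 = (7/3)*21 = 49)
R(T) = 24
w = -216 - 24*I*√14 (w = (-9 - I*√14)*24 = -216 - 24*I*√14 ≈ -216.0 - 89.8*I)
-w = -(-216 - 24*I*√14) = 216 + 24*I*√14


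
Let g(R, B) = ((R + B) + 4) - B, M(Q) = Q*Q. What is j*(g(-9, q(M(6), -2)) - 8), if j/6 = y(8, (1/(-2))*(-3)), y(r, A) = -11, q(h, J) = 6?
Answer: 858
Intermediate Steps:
M(Q) = Q²
g(R, B) = 4 + R (g(R, B) = ((B + R) + 4) - B = (4 + B + R) - B = 4 + R)
j = -66 (j = 6*(-11) = -66)
j*(g(-9, q(M(6), -2)) - 8) = -66*((4 - 9) - 8) = -66*(-5 - 8) = -66*(-13) = 858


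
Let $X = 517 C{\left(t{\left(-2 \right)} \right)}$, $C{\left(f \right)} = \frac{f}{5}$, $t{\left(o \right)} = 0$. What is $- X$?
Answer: $0$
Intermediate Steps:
$C{\left(f \right)} = \frac{f}{5}$ ($C{\left(f \right)} = f \frac{1}{5} = \frac{f}{5}$)
$X = 0$ ($X = 517 \cdot \frac{1}{5} \cdot 0 = 517 \cdot 0 = 0$)
$- X = \left(-1\right) 0 = 0$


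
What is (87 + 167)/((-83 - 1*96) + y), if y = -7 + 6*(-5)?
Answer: -127/108 ≈ -1.1759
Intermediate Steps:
y = -37 (y = -7 - 30 = -37)
(87 + 167)/((-83 - 1*96) + y) = (87 + 167)/((-83 - 1*96) - 37) = 254/((-83 - 96) - 37) = 254/(-179 - 37) = 254/(-216) = 254*(-1/216) = -127/108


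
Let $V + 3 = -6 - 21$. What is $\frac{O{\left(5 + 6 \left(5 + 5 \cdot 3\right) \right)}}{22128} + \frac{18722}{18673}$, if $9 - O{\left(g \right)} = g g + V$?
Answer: $\frac{61621519}{206598072} \approx 0.29827$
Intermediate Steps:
$V = -30$ ($V = -3 - 27 = -30$)
$O{\left(g \right)} = 39 - g^{2}$ ($O{\left(g \right)} = 9 - \left(g g - 30\right) = 9 - \left(g^{2} - 30\right) = 9 - \left(-30 + g^{2}\right) = 39 - g^{2}$)
$\frac{O{\left(5 + 6 \left(5 + 5 \cdot 3\right) \right)}}{22128} + \frac{18722}{18673} = \frac{39 - \left(5 + 6 \left(5 + 5 \cdot 3\right)\right)^{2}}{22128} + \frac{18722}{18673} = \left(39 - \left(5 + 6 \left(5 + 15\right)\right)^{2}\right) \frac{1}{22128} + 18722 \cdot \frac{1}{18673} = \left(39 - \left(5 + 6 \cdot 20\right)^{2}\right) \frac{1}{22128} + \frac{18722}{18673} = \left(39 - \left(5 + 120\right)^{2}\right) \frac{1}{22128} + \frac{18722}{18673} = \left(39 - 125^{2}\right) \frac{1}{22128} + \frac{18722}{18673} = \left(39 - 15625\right) \frac{1}{22128} + \frac{18722}{18673} = \left(-15586\right) \frac{1}{22128} + \frac{18722}{18673} = - \frac{7793}{11064} + \frac{18722}{18673} = \frac{61621519}{206598072}$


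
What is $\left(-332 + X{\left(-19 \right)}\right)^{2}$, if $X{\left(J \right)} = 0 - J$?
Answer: $97969$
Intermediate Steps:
$X{\left(J \right)} = - J$
$\left(-332 + X{\left(-19 \right)}\right)^{2} = \left(-332 - -19\right)^{2} = \left(-332 + 19\right)^{2} = \left(-313\right)^{2} = 97969$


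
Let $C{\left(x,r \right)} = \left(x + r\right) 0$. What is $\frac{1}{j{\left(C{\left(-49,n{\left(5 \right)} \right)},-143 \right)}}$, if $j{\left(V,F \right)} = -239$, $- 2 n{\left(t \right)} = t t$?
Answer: $- \frac{1}{239} \approx -0.0041841$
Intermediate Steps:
$n{\left(t \right)} = - \frac{t^{2}}{2}$ ($n{\left(t \right)} = - \frac{t t}{2} = - \frac{t^{2}}{2}$)
$C{\left(x,r \right)} = 0$ ($C{\left(x,r \right)} = \left(r + x\right) 0 = 0$)
$\frac{1}{j{\left(C{\left(-49,n{\left(5 \right)} \right)},-143 \right)}} = \frac{1}{-239} = - \frac{1}{239}$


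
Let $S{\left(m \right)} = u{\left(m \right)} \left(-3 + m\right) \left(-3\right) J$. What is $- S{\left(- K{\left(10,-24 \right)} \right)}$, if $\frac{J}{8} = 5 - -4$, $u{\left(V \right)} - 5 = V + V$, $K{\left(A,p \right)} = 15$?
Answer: $97200$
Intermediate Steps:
$u{\left(V \right)} = 5 + 2 V$ ($u{\left(V \right)} = 5 + \left(V + V\right) = 5 + 2 V$)
$J = 72$ ($J = 8 \left(5 - -4\right) = 8 \left(5 + 4\right) = 8 \cdot 9 = 72$)
$S{\left(m \right)} = 72 \left(5 + 2 m\right) \left(9 - 3 m\right)$ ($S{\left(m \right)} = \left(5 + 2 m\right) \left(-3 + m\right) \left(-3\right) 72 = \left(5 + 2 m\right) \left(9 - 3 m\right) 72 = 72 \left(5 + 2 m\right) \left(9 - 3 m\right)$)
$- S{\left(- K{\left(10,-24 \right)} \right)} = - (3240 - 432 \left(\left(-1\right) 15\right)^{2} + 216 \left(\left(-1\right) 15\right)) = - (3240 - 432 \left(-15\right)^{2} + 216 \left(-15\right)) = - (3240 - 97200 - 3240) = \left(-1\right) \left(-97200\right) = 97200$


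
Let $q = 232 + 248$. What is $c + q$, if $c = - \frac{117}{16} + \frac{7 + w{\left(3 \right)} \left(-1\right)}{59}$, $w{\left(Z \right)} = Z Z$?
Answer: $\frac{446185}{944} \approx 472.65$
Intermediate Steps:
$w{\left(Z \right)} = Z^{2}$
$q = 480$
$c = - \frac{6935}{944}$ ($c = - \frac{117}{16} + \frac{7 + 3^{2} \left(-1\right)}{59} = \left(-117\right) \frac{1}{16} + \left(7 + 9 \left(-1\right)\right) \frac{1}{59} = - \frac{117}{16} + \left(7 - 9\right) \frac{1}{59} = - \frac{117}{16} - \frac{2}{59} = - \frac{6935}{944} \approx -7.3464$)
$c + q = - \frac{6935}{944} + 480 = \frac{446185}{944}$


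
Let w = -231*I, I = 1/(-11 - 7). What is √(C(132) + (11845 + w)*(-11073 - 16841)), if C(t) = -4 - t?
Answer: 17*I*√10307949/3 ≈ 18193.0*I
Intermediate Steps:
I = -1/18 (I = 1/(-18) = -1/18 ≈ -0.055556)
w = 77/6 (w = -231*(-1/18) = 77/6 ≈ 12.833)
√(C(132) + (11845 + w)*(-11073 - 16841)) = √((-4 - 1*132) + (11845 + 77/6)*(-11073 - 16841)) = √((-4 - 132) + (71147/6)*(-27914)) = √(-136 - 992998679/3) = √(-992999087/3) = 17*I*√10307949/3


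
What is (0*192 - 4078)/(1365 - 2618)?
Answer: 4078/1253 ≈ 3.2546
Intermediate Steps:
(0*192 - 4078)/(1365 - 2618) = (0 - 4078)/(-1253) = -4078*(-1/1253) = 4078/1253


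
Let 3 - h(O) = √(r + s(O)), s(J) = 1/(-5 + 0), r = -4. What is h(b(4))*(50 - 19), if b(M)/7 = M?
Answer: 93 - 31*I*√105/5 ≈ 93.0 - 63.531*I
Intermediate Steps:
s(J) = -⅕ (s(J) = 1/(-5) = -⅕)
b(M) = 7*M
h(O) = 3 - I*√105/5 (h(O) = 3 - √(-4 - ⅕) = 3 - √(-21/5) = 3 - I*√105/5)
h(b(4))*(50 - 19) = (3 - I*√105/5)*(50 - 19) = (3 - I*√105/5)*31 = 93 - 31*I*√105/5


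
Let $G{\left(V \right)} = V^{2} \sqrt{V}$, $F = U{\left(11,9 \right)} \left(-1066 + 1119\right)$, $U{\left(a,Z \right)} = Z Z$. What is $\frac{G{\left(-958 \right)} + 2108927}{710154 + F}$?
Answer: $\frac{2108927}{714447} + \frac{917764 i \sqrt{958}}{714447} \approx 2.9518 + 39.76 i$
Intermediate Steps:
$U{\left(a,Z \right)} = Z^{2}$
$F = 4293$ ($F = 9^{2} \left(-1066 + 1119\right) = 81 \cdot 53 = 4293$)
$G{\left(V \right)} = V^{\frac{5}{2}}$
$\frac{G{\left(-958 \right)} + 2108927}{710154 + F} = \frac{\left(-958\right)^{\frac{5}{2}} + 2108927}{710154 + 4293} = \frac{917764 i \sqrt{958} + 2108927}{714447} = \left(2108927 + 917764 i \sqrt{958}\right) \frac{1}{714447} = \frac{2108927}{714447} + \frac{917764 i \sqrt{958}}{714447}$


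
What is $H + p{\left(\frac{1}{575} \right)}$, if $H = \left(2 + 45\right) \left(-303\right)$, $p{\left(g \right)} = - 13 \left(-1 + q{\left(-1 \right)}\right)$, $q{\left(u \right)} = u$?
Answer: $-14215$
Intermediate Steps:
$p{\left(g \right)} = 26$ ($p{\left(g \right)} = - 13 \left(-1 - 1\right) = \left(-13\right) \left(-2\right) = 26$)
$H = -14241$ ($H = 47 \left(-303\right) = -14241$)
$H + p{\left(\frac{1}{575} \right)} = -14241 + 26 = -14215$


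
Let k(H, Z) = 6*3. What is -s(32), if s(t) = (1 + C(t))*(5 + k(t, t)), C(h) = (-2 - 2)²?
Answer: -391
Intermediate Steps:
k(H, Z) = 18
C(h) = 16 (C(h) = (-4)² = 16)
s(t) = 391 (s(t) = (1 + 16)*(5 + 18) = 17*23 = 391)
-s(32) = -1*391 = -391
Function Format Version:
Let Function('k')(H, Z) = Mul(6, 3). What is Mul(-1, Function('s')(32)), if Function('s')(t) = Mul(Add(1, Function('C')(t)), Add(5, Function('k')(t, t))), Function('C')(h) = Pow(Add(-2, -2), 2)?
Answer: -391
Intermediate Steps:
Function('k')(H, Z) = 18
Function('C')(h) = 16 (Function('C')(h) = Pow(-4, 2) = 16)
Function('s')(t) = 391 (Function('s')(t) = Mul(Add(1, 16), Add(5, 18)) = Mul(17, 23) = 391)
Mul(-1, Function('s')(32)) = Mul(-1, 391) = -391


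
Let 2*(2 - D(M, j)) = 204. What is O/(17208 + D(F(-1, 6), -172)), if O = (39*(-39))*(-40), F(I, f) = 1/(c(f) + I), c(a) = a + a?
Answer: 1170/329 ≈ 3.5562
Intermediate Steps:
c(a) = 2*a
F(I, f) = 1/(I + 2*f) (F(I, f) = 1/(2*f + I) = 1/(I + 2*f))
D(M, j) = -100 (D(M, j) = 2 - 1/2*204 = 2 - 102 = -100)
O = 60840 (O = -1521*(-40) = 60840)
O/(17208 + D(F(-1, 6), -172)) = 60840/(17208 - 100) = 60840/17108 = 60840*(1/17108) = 1170/329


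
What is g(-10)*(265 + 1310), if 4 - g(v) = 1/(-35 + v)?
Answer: 6335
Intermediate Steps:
g(v) = 4 - 1/(-35 + v)
g(-10)*(265 + 1310) = ((-141 + 4*(-10))/(-35 - 10))*(265 + 1310) = ((-141 - 40)/(-45))*1575 = -1/45*(-181)*1575 = (181/45)*1575 = 6335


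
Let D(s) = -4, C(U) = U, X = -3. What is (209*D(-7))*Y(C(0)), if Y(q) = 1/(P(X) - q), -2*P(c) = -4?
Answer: -418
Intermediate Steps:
P(c) = 2 (P(c) = -½*(-4) = 2)
Y(q) = 1/(2 - q)
(209*D(-7))*Y(C(0)) = (209*(-4))*(-1/(-2 + 0)) = -(-836)/(-2) = -(-836)*(-1)/2 = -836*½ = -418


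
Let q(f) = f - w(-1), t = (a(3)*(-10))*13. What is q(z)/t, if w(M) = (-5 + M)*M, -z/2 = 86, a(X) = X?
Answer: 89/195 ≈ 0.45641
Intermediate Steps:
z = -172 (z = -2*86 = -172)
w(M) = M*(-5 + M)
t = -390 (t = (3*(-10))*13 = -30*13 = -390)
q(f) = -6 + f (q(f) = f - (-1)*(-5 - 1) = f - (-1)*(-6) = f - 1*6 = f - 6 = -6 + f)
q(z)/t = (-6 - 172)/(-390) = -178*(-1/390) = 89/195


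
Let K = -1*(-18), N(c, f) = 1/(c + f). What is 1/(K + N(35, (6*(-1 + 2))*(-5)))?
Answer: 5/91 ≈ 0.054945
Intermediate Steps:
K = 18
1/(K + N(35, (6*(-1 + 2))*(-5))) = 1/(18 + 1/(35 + (6*(-1 + 2))*(-5))) = 1/(18 + 1/(35 + (6*1)*(-5))) = 1/(18 + 1/(35 + 6*(-5))) = 1/(18 + 1/(35 - 30)) = 1/(18 + 1/5) = 1/(18 + ⅕) = 1/(91/5) = 5/91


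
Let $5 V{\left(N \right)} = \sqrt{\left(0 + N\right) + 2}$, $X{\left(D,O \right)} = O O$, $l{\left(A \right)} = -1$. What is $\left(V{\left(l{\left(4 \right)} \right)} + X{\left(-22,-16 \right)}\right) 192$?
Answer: $\frac{245952}{5} \approx 49190.0$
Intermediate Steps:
$X{\left(D,O \right)} = O^{2}$
$V{\left(N \right)} = \frac{\sqrt{2 + N}}{5}$ ($V{\left(N \right)} = \frac{\sqrt{\left(0 + N\right) + 2}}{5} = \frac{\sqrt{N + 2}}{5} = \frac{\sqrt{2 + N}}{5}$)
$\left(V{\left(l{\left(4 \right)} \right)} + X{\left(-22,-16 \right)}\right) 192 = \left(\frac{\sqrt{2 - 1}}{5} + \left(-16\right)^{2}\right) 192 = \left(\frac{\sqrt{1}}{5} + 256\right) 192 = \left(\frac{1}{5} \cdot 1 + 256\right) 192 = \left(\frac{1}{5} + 256\right) 192 = \frac{1281}{5} \cdot 192 = \frac{245952}{5}$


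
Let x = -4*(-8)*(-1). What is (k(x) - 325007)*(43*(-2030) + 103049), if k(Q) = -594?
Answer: -5131146159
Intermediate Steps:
x = -32 (x = 32*(-1) = -32)
(k(x) - 325007)*(43*(-2030) + 103049) = (-594 - 325007)*(43*(-2030) + 103049) = -325601*(-87290 + 103049) = -325601*15759 = -5131146159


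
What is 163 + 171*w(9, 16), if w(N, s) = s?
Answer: 2899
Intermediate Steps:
163 + 171*w(9, 16) = 163 + 171*16 = 163 + 2736 = 2899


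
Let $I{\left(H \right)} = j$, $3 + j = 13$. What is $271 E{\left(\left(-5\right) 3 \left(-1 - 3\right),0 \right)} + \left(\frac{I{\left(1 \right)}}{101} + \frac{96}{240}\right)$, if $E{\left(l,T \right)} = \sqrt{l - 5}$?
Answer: $\frac{252}{505} + 271 \sqrt{55} \approx 2010.3$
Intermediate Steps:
$j = 10$ ($j = -3 + 13 = 10$)
$I{\left(H \right)} = 10$
$E{\left(l,T \right)} = \sqrt{-5 + l}$
$271 E{\left(\left(-5\right) 3 \left(-1 - 3\right),0 \right)} + \left(\frac{I{\left(1 \right)}}{101} + \frac{96}{240}\right) = 271 \sqrt{-5 + \left(-5\right) 3 \left(-1 - 3\right)} + \left(\frac{10}{101} + \frac{96}{240}\right) = 271 \sqrt{-5 - -60} + \left(10 \cdot \frac{1}{101} + 96 \cdot \frac{1}{240}\right) = 271 \sqrt{-5 + 60} + \left(\frac{10}{101} + \frac{2}{5}\right) = 271 \sqrt{55} + \frac{252}{505} = \frac{252}{505} + 271 \sqrt{55}$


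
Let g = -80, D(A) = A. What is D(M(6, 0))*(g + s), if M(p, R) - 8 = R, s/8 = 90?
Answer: 5120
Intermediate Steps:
s = 720 (s = 8*90 = 720)
M(p, R) = 8 + R
D(M(6, 0))*(g + s) = (8 + 0)*(-80 + 720) = 8*640 = 5120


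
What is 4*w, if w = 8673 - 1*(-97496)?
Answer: 424676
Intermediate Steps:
w = 106169 (w = 8673 + 97496 = 106169)
4*w = 4*106169 = 424676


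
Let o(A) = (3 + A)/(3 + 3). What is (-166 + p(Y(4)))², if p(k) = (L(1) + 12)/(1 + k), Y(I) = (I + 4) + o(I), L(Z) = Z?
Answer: 100962304/3721 ≈ 27133.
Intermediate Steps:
o(A) = ½ + A/6 (o(A) = (3 + A)/6 = (3 + A)*(⅙) = ½ + A/6)
Y(I) = 9/2 + 7*I/6 (Y(I) = (I + 4) + (½ + I/6) = (4 + I) + (½ + I/6) = 9/2 + 7*I/6)
p(k) = 13/(1 + k) (p(k) = (1 + 12)/(1 + k) = 13/(1 + k))
(-166 + p(Y(4)))² = (-166 + 13/(1 + (9/2 + (7/6)*4)))² = (-166 + 13/(1 + (9/2 + 14/3)))² = (-166 + 13/(1 + 55/6))² = (-166 + 13/(61/6))² = (-166 + 13*(6/61))² = (-166 + 78/61)² = (-10048/61)² = 100962304/3721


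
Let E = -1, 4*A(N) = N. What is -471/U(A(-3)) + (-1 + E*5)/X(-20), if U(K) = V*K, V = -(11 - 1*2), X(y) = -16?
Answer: -4997/72 ≈ -69.403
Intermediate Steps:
A(N) = N/4
V = -9 (V = -(11 - 2) = -1*9 = -9)
U(K) = -9*K
-471/U(A(-3)) + (-1 + E*5)/X(-20) = -471/((-9*(-3)/4)) + (-1 - 1*5)/(-16) = -471/((-9*(-¾))) + (-1 - 5)*(-1/16) = -471/27/4 - 6*(-1/16) = -471*4/27 + 3/8 = -628/9 + 3/8 = -4997/72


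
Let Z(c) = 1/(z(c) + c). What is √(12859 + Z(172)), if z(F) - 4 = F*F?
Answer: √177947986065/3720 ≈ 113.40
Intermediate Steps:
z(F) = 4 + F² (z(F) = 4 + F*F = 4 + F²)
Z(c) = 1/(4 + c + c²) (Z(c) = 1/((4 + c²) + c) = 1/(4 + c + c²))
√(12859 + Z(172)) = √(12859 + 1/(4 + 172 + 172²)) = √(12859 + 1/(4 + 172 + 29584)) = √(12859 + 1/29760) = √(382683841/29760) = √177947986065/3720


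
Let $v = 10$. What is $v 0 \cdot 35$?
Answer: $0$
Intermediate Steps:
$v 0 \cdot 35 = 10 \cdot 0 \cdot 35 = 0 \cdot 35 = 0$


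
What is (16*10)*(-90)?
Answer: -14400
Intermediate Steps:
(16*10)*(-90) = 160*(-90) = -14400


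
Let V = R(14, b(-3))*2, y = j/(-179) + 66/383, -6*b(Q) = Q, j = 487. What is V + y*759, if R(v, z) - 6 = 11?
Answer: -130271675/68557 ≈ -1900.2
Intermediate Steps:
b(Q) = -Q/6
y = -174707/68557 (y = 487/(-179) + 66/383 = 487*(-1/179) + 66*(1/383) = -487/179 + 66/383 = -174707/68557 ≈ -2.5483)
R(v, z) = 17 (R(v, z) = 6 + 11 = 17)
V = 34 (V = 17*2 = 34)
V + y*759 = 34 - 174707/68557*759 = 34 - 132602613/68557 = -130271675/68557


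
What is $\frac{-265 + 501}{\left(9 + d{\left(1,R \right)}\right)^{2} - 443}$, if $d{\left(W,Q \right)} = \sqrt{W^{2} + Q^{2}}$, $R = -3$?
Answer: $- \frac{10384}{15083} - \frac{531 \sqrt{10}}{15083} \approx -0.79979$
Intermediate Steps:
$d{\left(W,Q \right)} = \sqrt{Q^{2} + W^{2}}$
$\frac{-265 + 501}{\left(9 + d{\left(1,R \right)}\right)^{2} - 443} = \frac{-265 + 501}{\left(9 + \sqrt{\left(-3\right)^{2} + 1^{2}}\right)^{2} - 443} = \frac{236}{\left(9 + \sqrt{9 + 1}\right)^{2} - 443} = \frac{236}{\left(9 + \sqrt{10}\right)^{2} - 443} = \frac{236}{-443 + \left(9 + \sqrt{10}\right)^{2}}$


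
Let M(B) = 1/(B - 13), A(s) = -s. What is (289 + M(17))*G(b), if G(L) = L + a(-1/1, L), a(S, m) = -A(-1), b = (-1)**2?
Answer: 0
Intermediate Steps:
M(B) = 1/(-13 + B)
b = 1
a(S, m) = -1 (a(S, m) = -(-1)*(-1) = -1*1 = -1)
G(L) = -1 + L (G(L) = L - 1 = -1 + L)
(289 + M(17))*G(b) = (289 + 1/(-13 + 17))*(-1 + 1) = (289 + 1/4)*0 = (1157/4)*0 = 0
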